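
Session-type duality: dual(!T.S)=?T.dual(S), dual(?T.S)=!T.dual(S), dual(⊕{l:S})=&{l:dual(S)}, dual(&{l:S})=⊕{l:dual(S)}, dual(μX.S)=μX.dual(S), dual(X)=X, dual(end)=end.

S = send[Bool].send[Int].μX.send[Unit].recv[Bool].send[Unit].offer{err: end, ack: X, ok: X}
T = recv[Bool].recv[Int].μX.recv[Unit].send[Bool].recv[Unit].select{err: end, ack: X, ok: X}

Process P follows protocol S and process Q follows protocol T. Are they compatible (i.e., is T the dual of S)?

send[Bool] vs recv[Bool]  match
  send[Int] vs recv[Int]  match
    μX vs μX  match (μ self-dual)
      send[Unit] vs recv[Unit]  match
        recv[Bool] vs send[Bool]  match
          send[Unit] vs recv[Unit]  match
            offer{err,ack,ok} vs select{err,ack,ok}  match label sets agree
              [err]
                end vs end  match
              [ack]
                X vs X  match
              [ok]
                X vs X  match

YES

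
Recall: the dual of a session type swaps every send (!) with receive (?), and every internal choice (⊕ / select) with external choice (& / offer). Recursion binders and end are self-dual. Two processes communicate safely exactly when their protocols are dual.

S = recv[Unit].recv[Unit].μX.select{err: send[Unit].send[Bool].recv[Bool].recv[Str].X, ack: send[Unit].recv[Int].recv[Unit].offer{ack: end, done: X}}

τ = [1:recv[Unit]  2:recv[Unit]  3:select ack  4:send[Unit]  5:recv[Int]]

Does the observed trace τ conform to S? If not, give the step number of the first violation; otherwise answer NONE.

[1] recv[Unit]  ✓  now at recv[Unit].μX.…
[2] recv[Unit]  ✓  now at μX.…
[3] select ack  ✓  now at send[Unit].recv[Int].recv[Unit].offer{ack: end, done: μX.…}
[4] send[Unit]  ✓  now at recv[Int].recv[Unit].offer{ack: end, done: μX.…}
[5] recv[Int]  ✓  now at recv[Unit].offer{ack: end, done: μX.…}
trace exhausted — no violation

NONE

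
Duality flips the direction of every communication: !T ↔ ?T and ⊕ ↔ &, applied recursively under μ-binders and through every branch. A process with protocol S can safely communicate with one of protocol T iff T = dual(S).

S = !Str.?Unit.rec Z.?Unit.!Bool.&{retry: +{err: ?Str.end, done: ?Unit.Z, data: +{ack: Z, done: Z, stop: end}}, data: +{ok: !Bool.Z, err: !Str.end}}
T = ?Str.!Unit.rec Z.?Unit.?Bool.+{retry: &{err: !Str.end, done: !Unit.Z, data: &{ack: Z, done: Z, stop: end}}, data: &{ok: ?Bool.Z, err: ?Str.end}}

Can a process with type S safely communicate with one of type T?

!Str vs ?Str  ✓
  ?Unit vs !Unit  ✓
    rec Z vs rec Z  ✓ (binder kept)
      ?Unit vs ?Unit  ✗ same direction on both sides — not dual

NO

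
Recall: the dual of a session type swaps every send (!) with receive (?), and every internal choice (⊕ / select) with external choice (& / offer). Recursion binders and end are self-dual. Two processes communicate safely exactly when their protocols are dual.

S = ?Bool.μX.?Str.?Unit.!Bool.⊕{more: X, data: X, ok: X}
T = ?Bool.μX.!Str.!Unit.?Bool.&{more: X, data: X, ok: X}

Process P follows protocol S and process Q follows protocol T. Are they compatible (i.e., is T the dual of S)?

NO

?Bool ‖ ?Bool  ✗ same direction on both sides — not dual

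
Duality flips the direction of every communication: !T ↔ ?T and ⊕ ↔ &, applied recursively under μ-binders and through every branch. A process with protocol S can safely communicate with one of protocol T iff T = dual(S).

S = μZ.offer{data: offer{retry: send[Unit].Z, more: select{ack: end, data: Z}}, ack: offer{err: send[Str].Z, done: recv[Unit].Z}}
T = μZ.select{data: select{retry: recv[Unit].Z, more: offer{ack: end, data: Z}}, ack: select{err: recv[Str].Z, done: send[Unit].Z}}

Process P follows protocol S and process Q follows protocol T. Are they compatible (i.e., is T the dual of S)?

YES

μZ | μZ  ok (μ self-dual)
  offer{data,ack} | select{data,ack}  ok label sets agree
    • data:
      offer{retry,more} | select{retry,more}  ok label sets agree
        • retry:
          send[Unit] | recv[Unit]  ok
            Z | Z  ok
        • more:
          select{ack,data} | offer{ack,data}  ok label sets agree
            • ack:
              end | end  ok
            • data:
              Z | Z  ok
    • ack:
      offer{err,done} | select{err,done}  ok label sets agree
        • err:
          send[Str] | recv[Str]  ok
            Z | Z  ok
        • done:
          recv[Unit] | send[Unit]  ok
            Z | Z  ok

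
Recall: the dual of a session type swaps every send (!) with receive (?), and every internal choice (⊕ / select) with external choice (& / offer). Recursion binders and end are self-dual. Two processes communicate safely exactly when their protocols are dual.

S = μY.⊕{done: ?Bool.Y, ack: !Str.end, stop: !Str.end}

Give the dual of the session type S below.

μY ↦ μY  (rec unchanged)
  ⊕{done,ack,stop} ↦ &{done,ack,stop}  (internal→external)
    [done]
      ?Bool ↦ !Bool
        Y ↦ Y
    [ack]
      !Str ↦ ?Str
        end ↦ end
    [stop]
      !Str ↦ ?Str
        end ↦ end

μY.&{done: !Bool.Y, ack: ?Str.end, stop: ?Str.end}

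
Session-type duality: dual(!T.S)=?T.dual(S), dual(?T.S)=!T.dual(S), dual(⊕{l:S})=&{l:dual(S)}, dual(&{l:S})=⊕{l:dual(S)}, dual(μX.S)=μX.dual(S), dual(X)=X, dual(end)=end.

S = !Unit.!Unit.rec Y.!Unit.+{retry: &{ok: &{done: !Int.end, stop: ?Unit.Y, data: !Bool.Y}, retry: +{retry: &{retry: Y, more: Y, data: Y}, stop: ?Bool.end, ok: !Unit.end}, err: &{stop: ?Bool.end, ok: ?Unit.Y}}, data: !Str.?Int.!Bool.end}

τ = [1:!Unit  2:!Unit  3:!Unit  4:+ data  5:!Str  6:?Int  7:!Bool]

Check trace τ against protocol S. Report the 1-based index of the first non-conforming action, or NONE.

NONE

[1] !Unit  match  now at !Unit.rec Y.…
[2] !Unit  match  now at rec Y.…
[3] !Unit  match  now at +{retry: &{ok: &{done: !Int.end, stop: ?Unit.rec Y.…, data: !Bool.rec Y.…}, retry: +{retry: &{retry: rec Y.…, more: rec Y.…, data: rec Y.…}, stop: ?Bool.end, ok: !Unit.end}, err: &{stop: ?Bool.end, ok: ?Unit.rec Y.…}}, data: !Str.?Int.!Bool.end}
[4] + data  match  now at !Str.?Int.!Bool.end
[5] !Str  match  now at ?Int.!Bool.end
[6] ?Int  match  now at !Bool.end
[7] !Bool  match  now at end
trace exhausted — no violation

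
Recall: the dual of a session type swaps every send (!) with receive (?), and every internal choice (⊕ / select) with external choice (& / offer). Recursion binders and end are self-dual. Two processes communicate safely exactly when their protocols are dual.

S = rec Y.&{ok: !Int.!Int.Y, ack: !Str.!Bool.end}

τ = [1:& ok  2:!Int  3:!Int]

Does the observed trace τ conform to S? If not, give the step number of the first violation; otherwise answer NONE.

NONE

[1] & ok  ok  state: !Int.!Int.rec Y.…
[2] !Int  ok  state: !Int.rec Y.…
[3] !Int  ok  state: rec Y.…
τ conforms to S (length 3)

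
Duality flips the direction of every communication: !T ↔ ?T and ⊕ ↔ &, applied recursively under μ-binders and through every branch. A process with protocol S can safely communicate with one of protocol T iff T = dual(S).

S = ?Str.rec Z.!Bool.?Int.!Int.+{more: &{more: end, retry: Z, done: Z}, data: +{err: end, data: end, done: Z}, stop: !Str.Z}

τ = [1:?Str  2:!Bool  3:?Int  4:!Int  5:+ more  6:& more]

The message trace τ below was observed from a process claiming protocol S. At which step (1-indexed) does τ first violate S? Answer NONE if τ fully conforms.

NONE

[1] ?Str  ok  state: rec Z.…
[2] !Bool  ok  state: ?Int.!Int.+{more: &{more: end, retry: rec Z.…, done: rec Z.…}, data: +{err: end, data: end, done: rec Z.…}, stop: !Str.rec Z.…}
[3] ?Int  ok  state: !Int.+{more: &{more: end, retry: rec Z.…, done: rec Z.…}, data: +{err: end, data: end, done: rec Z.…}, stop: !Str.rec Z.…}
[4] !Int  ok  state: +{more: &{more: end, retry: rec Z.…, done: rec Z.…}, data: +{err: end, data: end, done: rec Z.…}, stop: !Str.rec Z.…}
[5] + more  ok  state: &{more: end, retry: rec Z.…, done: rec Z.…}
[6] & more  ok  state: end
trace exhausted — no violation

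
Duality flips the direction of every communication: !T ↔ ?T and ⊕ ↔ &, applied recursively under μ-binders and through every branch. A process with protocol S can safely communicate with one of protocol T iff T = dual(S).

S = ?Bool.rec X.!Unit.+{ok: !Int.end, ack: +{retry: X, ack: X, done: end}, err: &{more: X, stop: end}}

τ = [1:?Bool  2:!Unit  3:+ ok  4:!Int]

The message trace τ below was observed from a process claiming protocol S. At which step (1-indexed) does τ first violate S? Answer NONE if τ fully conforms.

NONE

step 1: ?Bool  ✓  state: rec X.…
step 2: !Unit  ✓  state: +{ok: !Int.end, ack: +{retry: rec X.…, ack: rec X.…, done: end}, err: &{more: rec X.…, stop: end}}
step 3: + ok  ✓  state: !Int.end
step 4: !Int  ✓  state: end
all 4 steps conform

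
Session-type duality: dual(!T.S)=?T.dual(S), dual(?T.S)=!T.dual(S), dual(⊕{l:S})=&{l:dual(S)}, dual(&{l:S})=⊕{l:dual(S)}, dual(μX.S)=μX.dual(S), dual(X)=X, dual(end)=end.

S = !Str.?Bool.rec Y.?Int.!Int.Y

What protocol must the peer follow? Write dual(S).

!Str → ?Str
  ?Bool → !Bool
    rec Y → rec Y  (binder kept)
      ?Int → !Int
        !Int → ?Int
          Y ↦ Y

?Str.!Bool.rec Y.!Int.?Int.Y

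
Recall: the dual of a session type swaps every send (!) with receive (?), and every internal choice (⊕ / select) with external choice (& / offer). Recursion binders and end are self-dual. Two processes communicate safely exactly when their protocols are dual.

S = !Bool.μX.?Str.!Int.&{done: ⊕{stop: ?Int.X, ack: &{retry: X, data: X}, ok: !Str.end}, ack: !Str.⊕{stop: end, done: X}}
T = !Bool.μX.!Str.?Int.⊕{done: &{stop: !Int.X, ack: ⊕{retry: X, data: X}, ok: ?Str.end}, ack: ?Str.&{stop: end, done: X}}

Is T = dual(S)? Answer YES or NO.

NO

!Bool | !Bool  ✗ same direction on both sides — not dual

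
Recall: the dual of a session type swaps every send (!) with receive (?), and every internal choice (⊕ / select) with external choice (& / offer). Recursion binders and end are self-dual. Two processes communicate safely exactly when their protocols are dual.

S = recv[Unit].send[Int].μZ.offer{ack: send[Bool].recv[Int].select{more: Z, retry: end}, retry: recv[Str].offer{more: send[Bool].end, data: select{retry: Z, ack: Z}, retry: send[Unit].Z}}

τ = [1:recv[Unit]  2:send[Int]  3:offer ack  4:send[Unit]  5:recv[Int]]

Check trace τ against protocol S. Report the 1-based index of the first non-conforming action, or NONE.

[1] recv[Unit]  match  state: send[Int].μZ.…
[2] send[Int]  match  state: μZ.…
[3] offer ack  match  state: send[Bool].recv[Int].select{more: μZ.…, retry: end}
[4] got send[Unit], protocol expects send[Bool]  ✗

4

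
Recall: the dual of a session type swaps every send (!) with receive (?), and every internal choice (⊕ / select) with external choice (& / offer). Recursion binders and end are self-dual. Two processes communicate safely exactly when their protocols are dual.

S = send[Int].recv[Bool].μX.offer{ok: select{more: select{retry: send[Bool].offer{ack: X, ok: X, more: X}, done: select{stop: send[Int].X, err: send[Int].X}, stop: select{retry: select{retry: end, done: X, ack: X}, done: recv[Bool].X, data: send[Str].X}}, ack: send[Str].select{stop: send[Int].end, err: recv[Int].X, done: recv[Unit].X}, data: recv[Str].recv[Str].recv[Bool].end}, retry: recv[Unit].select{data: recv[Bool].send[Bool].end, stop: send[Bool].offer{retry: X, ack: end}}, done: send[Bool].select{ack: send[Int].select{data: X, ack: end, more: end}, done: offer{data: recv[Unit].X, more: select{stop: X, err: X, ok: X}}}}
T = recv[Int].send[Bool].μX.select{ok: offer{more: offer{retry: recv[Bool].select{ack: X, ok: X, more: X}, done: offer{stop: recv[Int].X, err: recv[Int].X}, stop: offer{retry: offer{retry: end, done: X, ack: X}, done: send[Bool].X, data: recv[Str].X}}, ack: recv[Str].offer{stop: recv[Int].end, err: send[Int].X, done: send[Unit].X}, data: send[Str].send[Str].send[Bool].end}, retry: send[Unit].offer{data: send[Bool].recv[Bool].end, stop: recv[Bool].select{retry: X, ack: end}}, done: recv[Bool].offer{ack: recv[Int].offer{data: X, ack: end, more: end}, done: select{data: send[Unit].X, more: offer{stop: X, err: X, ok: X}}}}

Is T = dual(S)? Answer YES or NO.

YES

send[Int] ‖ recv[Int]  match
  recv[Bool] ‖ send[Bool]  match
    μX ‖ μX  match (rec unchanged)
      offer{ok,retry,done} ‖ select{ok,retry,done}  match same labels
        • ok:
          select{more,ack,data} ‖ offer{more,ack,data}  match same labels
            • more:
              select{retry,done,stop} ‖ offer{retry,done,stop}  match same labels
                • retry:
                  send[Bool] ‖ recv[Bool]  match
                    offer{ack,ok,more} ‖ select{ack,ok,more}  match same labels
                      • ack:
                        X ‖ X  match
                      • ok:
                        X ‖ X  match
                      • more:
                        X ‖ X  match
                • done:
                  select{stop,err} ‖ offer{stop,err}  match same labels
                    • stop:
                      send[Int] ‖ recv[Int]  match
                        X ‖ X  match
                    • err:
                      send[Int] ‖ recv[Int]  match
                        X ‖ X  match
                • stop:
                  select{retry,done,data} ‖ offer{retry,done,data}  match same labels
                    • retry:
                      select{retry,done,ack} ‖ offer{retry,done,ack}  match same labels
                        • retry:
                          end ‖ end  match
                        • done:
                          X ‖ X  match
                        • ack:
                          X ‖ X  match
                    • done:
                      recv[Bool] ‖ send[Bool]  match
                        X ‖ X  match
                    • data:
                      send[Str] ‖ recv[Str]  match
                        X ‖ X  match
            • ack:
              send[Str] ‖ recv[Str]  match
                select{stop,err,done} ‖ offer{stop,err,done}  match same labels
                  • stop:
                    send[Int] ‖ recv[Int]  match
                      end ‖ end  match
                  • err:
                    recv[Int] ‖ send[Int]  match
                      X ‖ X  match
                  • done:
                    recv[Unit] ‖ send[Unit]  match
                      X ‖ X  match
            • data:
              recv[Str] ‖ send[Str]  match
                recv[Str] ‖ send[Str]  match
                  recv[Bool] ‖ send[Bool]  match
                    end ‖ end  match
        • retry:
          recv[Unit] ‖ send[Unit]  match
            select{data,stop} ‖ offer{data,stop}  match same labels
              • data:
                recv[Bool] ‖ send[Bool]  match
                  send[Bool] ‖ recv[Bool]  match
                    end ‖ end  match
              • stop:
                send[Bool] ‖ recv[Bool]  match
                  offer{retry,ack} ‖ select{retry,ack}  match same labels
                    • retry:
                      X ‖ X  match
                    • ack:
                      end ‖ end  match
        • done:
          send[Bool] ‖ recv[Bool]  match
            select{ack,done} ‖ offer{ack,done}  match same labels
              • ack:
                send[Int] ‖ recv[Int]  match
                  select{data,ack,more} ‖ offer{data,ack,more}  match same labels
                    • data:
                      X ‖ X  match
                    • ack:
                      end ‖ end  match
                    • more:
                      end ‖ end  match
              • done:
                offer{data,more} ‖ select{data,more}  match same labels
                  • data:
                    recv[Unit] ‖ send[Unit]  match
                      X ‖ X  match
                  • more:
                    select{stop,err,ok} ‖ offer{stop,err,ok}  match same labels
                      • stop:
                        X ‖ X  match
                      • err:
                        X ‖ X  match
                      • ok:
                        X ‖ X  match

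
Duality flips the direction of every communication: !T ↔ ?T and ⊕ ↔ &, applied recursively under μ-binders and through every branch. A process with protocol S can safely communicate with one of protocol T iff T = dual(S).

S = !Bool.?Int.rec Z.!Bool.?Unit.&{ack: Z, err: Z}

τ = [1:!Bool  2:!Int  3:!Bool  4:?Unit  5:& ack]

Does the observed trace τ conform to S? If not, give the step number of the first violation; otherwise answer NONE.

2

@1 !Bool  ok  cont: ?Int.rec Z.…
@2 got !Int, protocol expects ?Int  ✗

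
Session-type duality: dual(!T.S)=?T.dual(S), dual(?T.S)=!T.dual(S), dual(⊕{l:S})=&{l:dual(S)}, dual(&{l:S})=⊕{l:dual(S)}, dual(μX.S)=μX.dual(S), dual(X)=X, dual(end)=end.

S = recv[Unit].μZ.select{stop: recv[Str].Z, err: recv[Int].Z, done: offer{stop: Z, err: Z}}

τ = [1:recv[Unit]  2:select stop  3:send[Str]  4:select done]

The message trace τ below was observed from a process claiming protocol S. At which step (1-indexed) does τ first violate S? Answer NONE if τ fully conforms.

step 1: recv[Unit]  ok  cont: μZ.…
step 2: select stop  ok  cont: recv[Str].μZ.…
step 3: got send[Str], protocol expects recv[Str]  ✗

3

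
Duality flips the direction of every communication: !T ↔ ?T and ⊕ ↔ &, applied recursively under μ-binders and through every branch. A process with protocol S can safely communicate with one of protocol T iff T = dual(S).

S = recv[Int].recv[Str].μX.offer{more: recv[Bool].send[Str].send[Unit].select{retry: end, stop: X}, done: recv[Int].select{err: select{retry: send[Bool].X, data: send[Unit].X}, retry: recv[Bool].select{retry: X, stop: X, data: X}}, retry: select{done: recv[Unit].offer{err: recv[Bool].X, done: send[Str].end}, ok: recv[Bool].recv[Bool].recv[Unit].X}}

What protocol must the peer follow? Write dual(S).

recv[Int] → send[Int]
  recv[Str] → send[Str]
    μX → μX  (rec unchanged)
      offer{more,done,retry} → select{more,done,retry}  (&→⊕)
        case more:
          recv[Bool] → send[Bool]
            send[Str] → recv[Str]
              send[Unit] → recv[Unit]
                select{retry,stop} → offer{retry,stop}  (internal→external)
                  case retry:
                    dual(end) = end
                  case stop:
                    dual(X) = X
        case done:
          recv[Int] → send[Int]
            select{err,retry} → offer{err,retry}  (internal→external)
              case err:
                select{retry,data} → offer{retry,data}  (internal→external)
                  case retry:
                    send[Bool] → recv[Bool]
                      dual(X) = X
                  case data:
                    send[Unit] → recv[Unit]
                      dual(X) = X
              case retry:
                recv[Bool] → send[Bool]
                  select{retry,stop,data} → offer{retry,stop,data}  (internal→external)
                    case retry:
                      dual(X) = X
                    case stop:
                      dual(X) = X
                    case data:
                      dual(X) = X
        case retry:
          select{done,ok} → offer{done,ok}  (internal→external)
            case done:
              recv[Unit] → send[Unit]
                offer{err,done} → select{err,done}  (&→⊕)
                  case err:
                    recv[Bool] → send[Bool]
                      dual(X) = X
                  case done:
                    send[Str] → recv[Str]
                      dual(end) = end
            case ok:
              recv[Bool] → send[Bool]
                recv[Bool] → send[Bool]
                  recv[Unit] → send[Unit]
                    dual(X) = X

send[Int].send[Str].μX.select{more: send[Bool].recv[Str].recv[Unit].offer{retry: end, stop: X}, done: send[Int].offer{err: offer{retry: recv[Bool].X, data: recv[Unit].X}, retry: send[Bool].offer{retry: X, stop: X, data: X}}, retry: offer{done: send[Unit].select{err: send[Bool].X, done: recv[Str].end}, ok: send[Bool].send[Bool].send[Unit].X}}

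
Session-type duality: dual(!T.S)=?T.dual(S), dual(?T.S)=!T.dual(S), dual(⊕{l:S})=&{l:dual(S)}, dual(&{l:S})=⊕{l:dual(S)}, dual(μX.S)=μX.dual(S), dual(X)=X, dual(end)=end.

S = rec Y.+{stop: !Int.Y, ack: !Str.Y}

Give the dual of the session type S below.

rec Y.&{stop: ?Int.Y, ack: ?Str.Y}

rec Y = rec Y  (μ self-dual)
  +{stop,ack} = &{stop,ack}  (select→offer)
    [stop]
      !Int = ?Int
        Y self-dual
    [ack]
      !Str = ?Str
        Y self-dual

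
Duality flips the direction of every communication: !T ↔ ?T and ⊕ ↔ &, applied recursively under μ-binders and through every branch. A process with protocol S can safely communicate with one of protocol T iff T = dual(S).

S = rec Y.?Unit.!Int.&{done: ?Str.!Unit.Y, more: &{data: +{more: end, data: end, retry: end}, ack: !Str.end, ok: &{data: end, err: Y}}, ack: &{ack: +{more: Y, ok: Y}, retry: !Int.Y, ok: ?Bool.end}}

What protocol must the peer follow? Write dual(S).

rec Y.!Unit.?Int.+{done: !Str.?Unit.Y, more: +{data: &{more: end, data: end, retry: end}, ack: ?Str.end, ok: +{data: end, err: Y}}, ack: +{ack: &{more: Y, ok: Y}, retry: ?Int.Y, ok: !Bool.end}}

rec Y → rec Y  (binder kept)
  ?Unit → !Unit
    !Int → ?Int
      &{done,more,ack} → +{done,more,ack}  (external→internal)
        [done]
          ?Str → !Str
            !Unit → ?Unit
              Y self-dual
        [more]
          &{data,ack,ok} → +{data,ack,ok}  (external→internal)
            [data]
              +{more,data,retry} → &{more,data,retry}  (⊕→&)
                [more]
                  end self-dual
                [data]
                  end self-dual
                [retry]
                  end self-dual
            [ack]
              !Str → ?Str
                end self-dual
            [ok]
              &{data,err} → +{data,err}  (external→internal)
                [data]
                  end self-dual
                [err]
                  Y self-dual
        [ack]
          &{ack,retry,ok} → +{ack,retry,ok}  (external→internal)
            [ack]
              +{more,ok} → &{more,ok}  (⊕→&)
                [more]
                  Y self-dual
                [ok]
                  Y self-dual
            [retry]
              !Int → ?Int
                Y self-dual
            [ok]
              ?Bool → !Bool
                end self-dual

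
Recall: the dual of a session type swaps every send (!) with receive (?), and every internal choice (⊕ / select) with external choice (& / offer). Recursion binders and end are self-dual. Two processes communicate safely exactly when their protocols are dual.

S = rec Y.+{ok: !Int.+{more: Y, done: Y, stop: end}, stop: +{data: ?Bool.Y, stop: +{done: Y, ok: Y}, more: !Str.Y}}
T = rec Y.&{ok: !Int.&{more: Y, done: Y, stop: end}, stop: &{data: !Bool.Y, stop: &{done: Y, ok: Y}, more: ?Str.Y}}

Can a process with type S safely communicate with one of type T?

rec Y vs rec Y  ok (rec unchanged)
  +{ok,stop} vs &{ok,stop}  ok label sets agree
    case ok:
      !Int vs !Int  ✗ same direction on both sides — not dual

NO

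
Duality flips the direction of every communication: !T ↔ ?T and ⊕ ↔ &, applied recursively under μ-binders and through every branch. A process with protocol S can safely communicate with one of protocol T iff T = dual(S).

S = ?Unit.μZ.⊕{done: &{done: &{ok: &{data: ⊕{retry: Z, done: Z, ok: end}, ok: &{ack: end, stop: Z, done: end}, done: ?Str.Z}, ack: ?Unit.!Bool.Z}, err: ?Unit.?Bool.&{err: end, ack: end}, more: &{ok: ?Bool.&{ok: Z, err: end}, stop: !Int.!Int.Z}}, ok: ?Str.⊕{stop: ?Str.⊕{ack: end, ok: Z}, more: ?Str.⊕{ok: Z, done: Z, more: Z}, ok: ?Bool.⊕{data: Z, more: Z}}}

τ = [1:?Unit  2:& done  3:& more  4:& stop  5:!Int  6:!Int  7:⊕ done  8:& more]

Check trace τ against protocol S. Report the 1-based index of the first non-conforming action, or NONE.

2

[1] ?Unit  ok  residual = μZ.…
[2] got & done, protocol expects ⊕ done or ⊕ ok  ✗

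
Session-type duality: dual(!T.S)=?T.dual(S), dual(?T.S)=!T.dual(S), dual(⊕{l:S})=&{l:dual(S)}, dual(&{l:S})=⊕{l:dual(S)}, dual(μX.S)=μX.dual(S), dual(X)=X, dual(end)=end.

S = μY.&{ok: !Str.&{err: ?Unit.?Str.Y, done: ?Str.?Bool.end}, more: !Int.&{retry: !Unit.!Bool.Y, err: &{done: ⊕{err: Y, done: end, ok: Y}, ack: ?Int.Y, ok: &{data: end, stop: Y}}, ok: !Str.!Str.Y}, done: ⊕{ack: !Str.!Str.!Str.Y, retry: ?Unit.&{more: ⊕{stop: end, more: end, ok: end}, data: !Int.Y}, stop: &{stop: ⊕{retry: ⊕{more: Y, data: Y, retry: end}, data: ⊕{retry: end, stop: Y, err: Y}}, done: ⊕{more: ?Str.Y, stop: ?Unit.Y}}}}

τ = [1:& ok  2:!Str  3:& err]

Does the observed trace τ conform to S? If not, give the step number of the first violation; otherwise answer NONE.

NONE

step 1: & ok  ✓  cont: !Str.&{err: ?Unit.?Str.μY.…, done: ?Str.?Bool.end}
step 2: !Str  ✓  cont: &{err: ?Unit.?Str.μY.…, done: ?Str.?Bool.end}
step 3: & err  ✓  cont: ?Unit.?Str.μY.…
all 3 steps conform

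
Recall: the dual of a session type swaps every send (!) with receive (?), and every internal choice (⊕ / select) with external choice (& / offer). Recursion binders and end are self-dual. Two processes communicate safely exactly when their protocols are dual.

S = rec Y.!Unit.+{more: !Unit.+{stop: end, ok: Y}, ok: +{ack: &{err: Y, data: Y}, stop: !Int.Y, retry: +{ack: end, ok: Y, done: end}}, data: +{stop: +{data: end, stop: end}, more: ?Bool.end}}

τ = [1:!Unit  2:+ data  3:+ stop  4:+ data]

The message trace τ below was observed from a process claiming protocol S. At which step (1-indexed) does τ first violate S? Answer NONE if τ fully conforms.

step 1: !Unit  ok  state: +{more: !Unit.+{stop: end, ok: rec Y.…}, ok: +{ack: &{err: rec Y.…, data: rec Y.…}, stop: !Int.rec Y.…, retry: +{ack: end, ok: rec Y.…, done: end}}, data: +{stop: +{data: end, stop: end}, more: ?Bool.end}}
step 2: + data  ok  state: +{stop: +{data: end, stop: end}, more: ?Bool.end}
step 3: + stop  ok  state: +{data: end, stop: end}
step 4: + data  ok  state: end
τ conforms to S (length 4)

NONE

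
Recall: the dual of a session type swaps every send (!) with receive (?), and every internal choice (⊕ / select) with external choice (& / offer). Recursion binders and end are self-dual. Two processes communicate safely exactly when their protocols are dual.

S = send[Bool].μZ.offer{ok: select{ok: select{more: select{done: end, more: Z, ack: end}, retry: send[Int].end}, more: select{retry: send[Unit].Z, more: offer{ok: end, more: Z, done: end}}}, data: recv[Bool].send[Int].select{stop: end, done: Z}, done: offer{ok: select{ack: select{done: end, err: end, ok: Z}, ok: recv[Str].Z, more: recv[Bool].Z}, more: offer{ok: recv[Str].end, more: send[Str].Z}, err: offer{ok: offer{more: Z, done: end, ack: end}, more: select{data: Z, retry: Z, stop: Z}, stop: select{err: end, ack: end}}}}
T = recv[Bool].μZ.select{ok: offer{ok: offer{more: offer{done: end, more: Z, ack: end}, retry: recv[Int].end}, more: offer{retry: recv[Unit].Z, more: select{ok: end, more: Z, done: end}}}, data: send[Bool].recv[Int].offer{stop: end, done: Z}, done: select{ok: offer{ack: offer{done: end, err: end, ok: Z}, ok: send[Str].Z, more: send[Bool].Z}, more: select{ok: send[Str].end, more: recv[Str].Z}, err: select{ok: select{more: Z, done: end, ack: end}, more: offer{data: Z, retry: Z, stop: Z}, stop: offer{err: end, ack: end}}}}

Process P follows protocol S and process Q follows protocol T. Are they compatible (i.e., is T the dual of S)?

send[Bool] ‖ recv[Bool]  match
  μZ ‖ μZ  match (rec unchanged)
    offer{ok,data,done} ‖ select{ok,data,done}  match labels match
      [ok]
        select{ok,more} ‖ offer{ok,more}  match labels match
          [ok]
            select{more,retry} ‖ offer{more,retry}  match labels match
              [more]
                select{done,more,ack} ‖ offer{done,more,ack}  match labels match
                  [done]
                    end ‖ end  match
                  [more]
                    Z ‖ Z  match
                  [ack]
                    end ‖ end  match
              [retry]
                send[Int] ‖ recv[Int]  match
                  end ‖ end  match
          [more]
            select{retry,more} ‖ offer{retry,more}  match labels match
              [retry]
                send[Unit] ‖ recv[Unit]  match
                  Z ‖ Z  match
              [more]
                offer{ok,more,done} ‖ select{ok,more,done}  match labels match
                  [ok]
                    end ‖ end  match
                  [more]
                    Z ‖ Z  match
                  [done]
                    end ‖ end  match
      [data]
        recv[Bool] ‖ send[Bool]  match
          send[Int] ‖ recv[Int]  match
            select{stop,done} ‖ offer{stop,done}  match labels match
              [stop]
                end ‖ end  match
              [done]
                Z ‖ Z  match
      [done]
        offer{ok,more,err} ‖ select{ok,more,err}  match labels match
          [ok]
            select{ack,ok,more} ‖ offer{ack,ok,more}  match labels match
              [ack]
                select{done,err,ok} ‖ offer{done,err,ok}  match labels match
                  [done]
                    end ‖ end  match
                  [err]
                    end ‖ end  match
                  [ok]
                    Z ‖ Z  match
              [ok]
                recv[Str] ‖ send[Str]  match
                  Z ‖ Z  match
              [more]
                recv[Bool] ‖ send[Bool]  match
                  Z ‖ Z  match
          [more]
            offer{ok,more} ‖ select{ok,more}  match labels match
              [ok]
                recv[Str] ‖ send[Str]  match
                  end ‖ end  match
              [more]
                send[Str] ‖ recv[Str]  match
                  Z ‖ Z  match
          [err]
            offer{ok,more,stop} ‖ select{ok,more,stop}  match labels match
              [ok]
                offer{more,done,ack} ‖ select{more,done,ack}  match labels match
                  [more]
                    Z ‖ Z  match
                  [done]
                    end ‖ end  match
                  [ack]
                    end ‖ end  match
              [more]
                select{data,retry,stop} ‖ offer{data,retry,stop}  match labels match
                  [data]
                    Z ‖ Z  match
                  [retry]
                    Z ‖ Z  match
                  [stop]
                    Z ‖ Z  match
              [stop]
                select{err,ack} ‖ offer{err,ack}  match labels match
                  [err]
                    end ‖ end  match
                  [ack]
                    end ‖ end  match

YES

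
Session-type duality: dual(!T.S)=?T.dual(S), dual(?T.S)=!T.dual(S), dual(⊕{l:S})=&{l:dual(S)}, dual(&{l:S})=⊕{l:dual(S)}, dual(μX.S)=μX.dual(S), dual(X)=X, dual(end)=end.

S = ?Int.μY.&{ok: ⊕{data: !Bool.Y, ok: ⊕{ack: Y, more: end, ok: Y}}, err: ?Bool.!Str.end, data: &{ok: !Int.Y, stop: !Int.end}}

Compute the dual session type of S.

!Int.μY.⊕{ok: &{data: ?Bool.Y, ok: &{ack: Y, more: end, ok: Y}}, err: !Bool.?Str.end, data: ⊕{ok: ?Int.Y, stop: ?Int.end}}

?Int ↦ !Int
  μY ↦ μY  (rec unchanged)
    &{ok,err,data} ↦ ⊕{ok,err,data}  (offer→select)
      [ok]
        ⊕{data,ok} ↦ &{data,ok}  (select→offer)
          [data]
            !Bool ↦ ?Bool
              Y ↦ Y
          [ok]
            ⊕{ack,more,ok} ↦ &{ack,more,ok}  (select→offer)
              [ack]
                Y ↦ Y
              [more]
                end ↦ end
              [ok]
                Y ↦ Y
      [err]
        ?Bool ↦ !Bool
          !Str ↦ ?Str
            end ↦ end
      [data]
        &{ok,stop} ↦ ⊕{ok,stop}  (offer→select)
          [ok]
            !Int ↦ ?Int
              Y ↦ Y
          [stop]
            !Int ↦ ?Int
              end ↦ end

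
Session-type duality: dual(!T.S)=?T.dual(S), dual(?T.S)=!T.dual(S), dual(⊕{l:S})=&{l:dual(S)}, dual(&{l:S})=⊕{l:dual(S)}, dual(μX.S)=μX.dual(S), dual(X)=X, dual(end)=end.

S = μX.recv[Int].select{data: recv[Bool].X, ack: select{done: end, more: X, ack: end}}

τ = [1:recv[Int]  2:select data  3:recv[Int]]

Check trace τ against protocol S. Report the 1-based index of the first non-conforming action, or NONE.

@1 recv[Int]  ok  cont: select{data: recv[Bool].μX.…, ack: select{done: end, more: μX.…, ack: end}}
@2 select data  ok  cont: recv[Bool].μX.…
@3 got recv[Int], protocol expects recv[Bool]  ✗

3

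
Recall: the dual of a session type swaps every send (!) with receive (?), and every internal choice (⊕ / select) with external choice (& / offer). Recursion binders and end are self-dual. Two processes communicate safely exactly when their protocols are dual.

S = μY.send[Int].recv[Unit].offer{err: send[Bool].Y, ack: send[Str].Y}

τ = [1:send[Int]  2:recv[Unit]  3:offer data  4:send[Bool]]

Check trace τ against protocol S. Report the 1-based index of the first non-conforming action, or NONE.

[1] send[Int]  ok  cont: recv[Unit].offer{err: send[Bool].μY.…, ack: send[Str].μY.…}
[2] recv[Unit]  ok  cont: offer{err: send[Bool].μY.…, ack: send[Str].μY.…}
[3] got offer data, protocol expects offer err or offer ack  ✗

3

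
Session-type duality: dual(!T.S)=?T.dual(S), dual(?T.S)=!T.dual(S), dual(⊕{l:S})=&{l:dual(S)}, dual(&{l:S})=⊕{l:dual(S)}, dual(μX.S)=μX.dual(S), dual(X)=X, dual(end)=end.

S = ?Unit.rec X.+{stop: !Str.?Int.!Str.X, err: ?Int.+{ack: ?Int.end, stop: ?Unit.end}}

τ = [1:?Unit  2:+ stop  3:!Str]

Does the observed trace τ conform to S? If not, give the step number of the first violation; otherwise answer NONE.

NONE

@1 ?Unit  ✓  cont: rec X.…
@2 + stop  ✓  cont: !Str.?Int.!Str.rec X.…
@3 !Str  ✓  cont: ?Int.!Str.rec X.…
τ conforms to S (length 3)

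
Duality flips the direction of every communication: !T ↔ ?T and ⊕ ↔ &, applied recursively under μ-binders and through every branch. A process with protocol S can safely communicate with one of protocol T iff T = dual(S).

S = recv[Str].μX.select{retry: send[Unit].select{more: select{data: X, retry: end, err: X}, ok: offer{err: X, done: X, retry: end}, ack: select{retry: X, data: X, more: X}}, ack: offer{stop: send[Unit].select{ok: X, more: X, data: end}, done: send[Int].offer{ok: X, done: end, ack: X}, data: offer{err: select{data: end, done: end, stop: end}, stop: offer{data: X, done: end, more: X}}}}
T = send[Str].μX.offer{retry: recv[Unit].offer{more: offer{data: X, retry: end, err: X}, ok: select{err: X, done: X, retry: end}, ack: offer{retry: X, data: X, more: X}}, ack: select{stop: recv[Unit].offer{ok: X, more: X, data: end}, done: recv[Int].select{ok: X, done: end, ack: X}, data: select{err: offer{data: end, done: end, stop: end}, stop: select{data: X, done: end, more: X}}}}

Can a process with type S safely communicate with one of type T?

YES

recv[Str] ‖ send[Str]  ok
  μX ‖ μX  ok (μ self-dual)
    select{retry,ack} ‖ offer{retry,ack}  ok labels match
      [retry]
        send[Unit] ‖ recv[Unit]  ok
          select{more,ok,ack} ‖ offer{more,ok,ack}  ok labels match
            [more]
              select{data,retry,err} ‖ offer{data,retry,err}  ok labels match
                [data]
                  X ‖ X  ok
                [retry]
                  end ‖ end  ok
                [err]
                  X ‖ X  ok
            [ok]
              offer{err,done,retry} ‖ select{err,done,retry}  ok labels match
                [err]
                  X ‖ X  ok
                [done]
                  X ‖ X  ok
                [retry]
                  end ‖ end  ok
            [ack]
              select{retry,data,more} ‖ offer{retry,data,more}  ok labels match
                [retry]
                  X ‖ X  ok
                [data]
                  X ‖ X  ok
                [more]
                  X ‖ X  ok
      [ack]
        offer{stop,done,data} ‖ select{stop,done,data}  ok labels match
          [stop]
            send[Unit] ‖ recv[Unit]  ok
              select{ok,more,data} ‖ offer{ok,more,data}  ok labels match
                [ok]
                  X ‖ X  ok
                [more]
                  X ‖ X  ok
                [data]
                  end ‖ end  ok
          [done]
            send[Int] ‖ recv[Int]  ok
              offer{ok,done,ack} ‖ select{ok,done,ack}  ok labels match
                [ok]
                  X ‖ X  ok
                [done]
                  end ‖ end  ok
                [ack]
                  X ‖ X  ok
          [data]
            offer{err,stop} ‖ select{err,stop}  ok labels match
              [err]
                select{data,done,stop} ‖ offer{data,done,stop}  ok labels match
                  [data]
                    end ‖ end  ok
                  [done]
                    end ‖ end  ok
                  [stop]
                    end ‖ end  ok
              [stop]
                offer{data,done,more} ‖ select{data,done,more}  ok labels match
                  [data]
                    X ‖ X  ok
                  [done]
                    end ‖ end  ok
                  [more]
                    X ‖ X  ok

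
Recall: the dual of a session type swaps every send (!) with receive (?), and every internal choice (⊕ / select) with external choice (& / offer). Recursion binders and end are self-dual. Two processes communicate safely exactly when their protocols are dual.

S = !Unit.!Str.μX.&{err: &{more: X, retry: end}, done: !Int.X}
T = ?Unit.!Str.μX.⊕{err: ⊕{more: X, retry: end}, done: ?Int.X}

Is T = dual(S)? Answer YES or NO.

!Unit vs ?Unit  match
  !Str vs !Str  ✗ same direction on both sides — not dual

NO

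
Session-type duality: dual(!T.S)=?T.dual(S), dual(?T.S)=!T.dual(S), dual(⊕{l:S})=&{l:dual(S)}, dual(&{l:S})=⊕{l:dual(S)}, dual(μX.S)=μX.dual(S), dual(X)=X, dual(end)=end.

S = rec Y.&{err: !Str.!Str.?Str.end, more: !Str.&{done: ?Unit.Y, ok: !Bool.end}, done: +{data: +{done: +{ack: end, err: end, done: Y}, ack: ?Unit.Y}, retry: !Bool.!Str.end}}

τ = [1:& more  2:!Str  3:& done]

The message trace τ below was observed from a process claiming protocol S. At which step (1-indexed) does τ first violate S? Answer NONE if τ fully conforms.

[1] & more  ok  state: !Str.&{done: ?Unit.rec Y.…, ok: !Bool.end}
[2] !Str  ok  state: &{done: ?Unit.rec Y.…, ok: !Bool.end}
[3] & done  ok  state: ?Unit.rec Y.…
all 3 steps conform

NONE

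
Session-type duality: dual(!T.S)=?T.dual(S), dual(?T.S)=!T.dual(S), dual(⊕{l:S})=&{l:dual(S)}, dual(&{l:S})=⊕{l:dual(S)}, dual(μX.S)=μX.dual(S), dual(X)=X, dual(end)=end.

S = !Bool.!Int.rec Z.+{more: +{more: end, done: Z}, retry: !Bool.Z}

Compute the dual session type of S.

?Bool.?Int.rec Z.&{more: &{more: end, done: Z}, retry: ?Bool.Z}

!Bool = ?Bool
  !Int = ?Int
    rec Z = rec Z  (μ self-dual)
      +{more,retry} = &{more,retry}  (internal→external)
        [more]
          +{more,done} = &{more,done}  (internal→external)
            [more]
              end ↦ end
            [done]
              Z ↦ Z
        [retry]
          !Bool = ?Bool
            Z ↦ Z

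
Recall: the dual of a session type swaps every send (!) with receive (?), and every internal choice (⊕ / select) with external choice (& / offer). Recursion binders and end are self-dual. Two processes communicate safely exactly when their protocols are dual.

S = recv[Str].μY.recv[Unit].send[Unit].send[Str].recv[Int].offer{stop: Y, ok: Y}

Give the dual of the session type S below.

send[Str].μY.send[Unit].recv[Unit].recv[Str].send[Int].select{stop: Y, ok: Y}

recv[Str] ↦ send[Str]
  μY ↦ μY  (rec unchanged)
    recv[Unit] ↦ send[Unit]
      send[Unit] ↦ recv[Unit]
        send[Str] ↦ recv[Str]
          recv[Int] ↦ send[Int]
            offer{stop,ok} ↦ select{stop,ok}  (offer→select)
              case stop:
                dual(Y) = Y
              case ok:
                dual(Y) = Y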